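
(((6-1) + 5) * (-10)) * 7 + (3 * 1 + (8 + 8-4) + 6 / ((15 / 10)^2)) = -2047 / 3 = -682.33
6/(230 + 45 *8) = 3/295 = 0.01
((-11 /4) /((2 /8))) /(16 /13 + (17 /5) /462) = -8.88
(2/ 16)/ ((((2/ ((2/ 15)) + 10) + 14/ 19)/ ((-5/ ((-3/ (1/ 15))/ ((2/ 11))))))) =0.00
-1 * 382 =-382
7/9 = 0.78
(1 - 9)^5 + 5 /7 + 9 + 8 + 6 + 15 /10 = -458399 /14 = -32742.79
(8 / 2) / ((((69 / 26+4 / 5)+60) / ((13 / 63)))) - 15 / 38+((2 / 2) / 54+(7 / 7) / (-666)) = -0.36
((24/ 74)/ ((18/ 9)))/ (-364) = -3/ 6734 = -0.00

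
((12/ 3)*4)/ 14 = 1.14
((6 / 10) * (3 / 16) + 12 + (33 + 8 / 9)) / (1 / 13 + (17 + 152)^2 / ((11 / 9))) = 4736303 / 2405986560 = 0.00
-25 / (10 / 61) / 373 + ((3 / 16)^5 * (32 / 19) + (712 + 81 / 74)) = 6123678805035 / 8592392192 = 712.69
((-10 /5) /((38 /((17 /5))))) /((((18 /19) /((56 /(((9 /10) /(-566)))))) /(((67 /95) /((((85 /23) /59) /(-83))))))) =-239186795792 /38475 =-6216680.85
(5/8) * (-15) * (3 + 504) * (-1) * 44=418275/2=209137.50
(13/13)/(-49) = -1/49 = -0.02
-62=-62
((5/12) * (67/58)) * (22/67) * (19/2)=1045/696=1.50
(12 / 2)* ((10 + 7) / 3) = 34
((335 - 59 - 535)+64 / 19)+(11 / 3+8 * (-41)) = -33058 / 57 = -579.96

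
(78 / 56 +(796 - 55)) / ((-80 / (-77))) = 228657 / 320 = 714.55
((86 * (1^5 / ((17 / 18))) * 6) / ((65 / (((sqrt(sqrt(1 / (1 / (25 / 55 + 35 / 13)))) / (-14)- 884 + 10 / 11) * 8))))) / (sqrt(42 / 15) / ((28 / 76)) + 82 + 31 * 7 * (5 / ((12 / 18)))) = -295291922688 / 8500848521- 2171328 * 143^(3 / 4) * sqrt(15) * 2^(1 / 4) / 110511030773 + 313728 * sqrt(21) * 286^(3 / 4) / 10056503800343 + 6095107584 * sqrt(70) / 552555153865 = -34.65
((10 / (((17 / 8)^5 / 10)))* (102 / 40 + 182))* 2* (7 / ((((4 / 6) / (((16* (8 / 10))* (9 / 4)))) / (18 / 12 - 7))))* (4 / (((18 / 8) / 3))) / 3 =-3576151670784 / 1419857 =-2518670.31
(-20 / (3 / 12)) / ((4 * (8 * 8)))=-5 / 16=-0.31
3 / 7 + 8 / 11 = 89 / 77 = 1.16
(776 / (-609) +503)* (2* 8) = 4888816 / 609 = 8027.61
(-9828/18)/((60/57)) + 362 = -1567/10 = -156.70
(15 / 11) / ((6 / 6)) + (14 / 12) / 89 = 8087 / 5874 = 1.38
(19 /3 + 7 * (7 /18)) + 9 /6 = 95 /9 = 10.56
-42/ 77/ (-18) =1/ 33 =0.03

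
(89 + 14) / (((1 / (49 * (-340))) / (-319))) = 547397620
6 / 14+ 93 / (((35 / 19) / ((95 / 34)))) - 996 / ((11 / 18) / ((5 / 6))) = -3185295 / 2618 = -1216.69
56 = 56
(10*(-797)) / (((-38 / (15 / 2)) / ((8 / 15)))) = 15940 / 19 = 838.95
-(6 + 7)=-13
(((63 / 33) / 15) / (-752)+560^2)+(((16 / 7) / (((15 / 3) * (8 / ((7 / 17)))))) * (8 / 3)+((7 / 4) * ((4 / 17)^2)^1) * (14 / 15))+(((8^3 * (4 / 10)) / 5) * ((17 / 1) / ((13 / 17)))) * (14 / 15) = 1221555943697469 / 3884738000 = 314450.02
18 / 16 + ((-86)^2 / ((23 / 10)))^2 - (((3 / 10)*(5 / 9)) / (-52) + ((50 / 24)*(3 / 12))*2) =568888491161 / 55016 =10340418.99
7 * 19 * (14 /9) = 1862 /9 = 206.89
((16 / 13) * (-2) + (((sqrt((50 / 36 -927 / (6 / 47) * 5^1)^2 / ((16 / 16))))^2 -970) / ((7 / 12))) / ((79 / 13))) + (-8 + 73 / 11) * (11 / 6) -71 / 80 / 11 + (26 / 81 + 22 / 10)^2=77170233034169984729 / 207534927600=371842146.89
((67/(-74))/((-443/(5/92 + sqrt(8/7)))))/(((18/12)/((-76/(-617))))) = 0.00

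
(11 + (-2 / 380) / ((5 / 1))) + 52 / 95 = 10969 / 950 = 11.55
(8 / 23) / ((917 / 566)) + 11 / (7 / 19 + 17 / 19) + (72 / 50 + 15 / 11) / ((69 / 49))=1519236769 / 139200600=10.91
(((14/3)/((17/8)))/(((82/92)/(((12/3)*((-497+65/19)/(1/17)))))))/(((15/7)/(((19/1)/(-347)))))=2113.09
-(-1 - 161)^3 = 4251528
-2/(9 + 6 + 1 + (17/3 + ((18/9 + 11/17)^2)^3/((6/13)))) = -289650828/111086837095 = -0.00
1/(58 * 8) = 1/464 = 0.00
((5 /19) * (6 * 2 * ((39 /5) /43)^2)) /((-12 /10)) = -3042 /35131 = -0.09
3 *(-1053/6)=-526.50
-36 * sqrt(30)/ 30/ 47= -6 * sqrt(30)/ 235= -0.14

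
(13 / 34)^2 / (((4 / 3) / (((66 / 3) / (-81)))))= -1859 / 62424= -0.03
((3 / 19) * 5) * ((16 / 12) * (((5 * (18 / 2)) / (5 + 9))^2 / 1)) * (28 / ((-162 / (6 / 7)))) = -1500 / 931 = -1.61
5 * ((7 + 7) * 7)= 490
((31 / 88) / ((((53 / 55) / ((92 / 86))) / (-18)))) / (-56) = 32085 / 255248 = 0.13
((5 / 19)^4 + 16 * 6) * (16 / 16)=12511441 / 130321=96.00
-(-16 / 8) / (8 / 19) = 19 / 4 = 4.75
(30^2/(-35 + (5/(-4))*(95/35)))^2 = 1016064/1849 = 549.52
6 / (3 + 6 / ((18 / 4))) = 18 / 13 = 1.38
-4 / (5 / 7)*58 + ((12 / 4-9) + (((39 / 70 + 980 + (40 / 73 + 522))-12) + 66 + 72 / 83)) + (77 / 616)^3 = 133243270497 / 108577280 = 1227.17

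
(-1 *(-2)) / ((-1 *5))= -2 / 5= -0.40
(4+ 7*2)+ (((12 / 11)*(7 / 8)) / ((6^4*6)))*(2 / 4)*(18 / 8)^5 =25957359 / 1441792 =18.00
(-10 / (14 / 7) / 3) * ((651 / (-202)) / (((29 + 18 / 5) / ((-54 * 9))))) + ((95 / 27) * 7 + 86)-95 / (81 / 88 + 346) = 410915294764 / 13570171029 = 30.28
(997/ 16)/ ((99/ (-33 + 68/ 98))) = -1578251/ 77616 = -20.33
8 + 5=13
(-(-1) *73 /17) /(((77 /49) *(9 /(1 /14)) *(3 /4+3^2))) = 146 /65637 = 0.00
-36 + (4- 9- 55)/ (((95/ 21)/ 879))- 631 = -12325.32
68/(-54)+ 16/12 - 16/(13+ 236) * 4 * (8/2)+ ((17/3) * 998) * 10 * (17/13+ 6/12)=2978268676/29133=102230.07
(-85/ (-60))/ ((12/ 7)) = 119/ 144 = 0.83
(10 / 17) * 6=60 / 17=3.53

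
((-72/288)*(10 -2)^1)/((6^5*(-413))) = 1/1605744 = 0.00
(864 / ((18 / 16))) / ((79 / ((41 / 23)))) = 31488 / 1817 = 17.33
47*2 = 94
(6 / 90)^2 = 1 / 225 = 0.00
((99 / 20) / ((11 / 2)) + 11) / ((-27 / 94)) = -5593 / 135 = -41.43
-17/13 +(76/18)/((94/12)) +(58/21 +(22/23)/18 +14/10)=15255983/4426695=3.45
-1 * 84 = -84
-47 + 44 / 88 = -93 / 2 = -46.50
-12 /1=-12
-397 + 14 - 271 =-654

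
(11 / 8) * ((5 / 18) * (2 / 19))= 55 / 1368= 0.04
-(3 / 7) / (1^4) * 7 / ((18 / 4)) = -2 / 3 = -0.67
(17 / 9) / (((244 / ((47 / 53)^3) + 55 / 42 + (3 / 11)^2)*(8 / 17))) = 1494947377 / 130827429300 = 0.01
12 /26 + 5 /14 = 149 /182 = 0.82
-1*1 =-1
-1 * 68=-68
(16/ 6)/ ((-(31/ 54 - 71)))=144/ 3803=0.04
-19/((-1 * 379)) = 19/379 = 0.05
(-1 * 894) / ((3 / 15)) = -4470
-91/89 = -1.02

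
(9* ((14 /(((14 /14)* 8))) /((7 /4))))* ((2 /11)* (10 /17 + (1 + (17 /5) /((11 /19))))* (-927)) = -116401536 /10285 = -11317.60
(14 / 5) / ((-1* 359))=-14 / 1795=-0.01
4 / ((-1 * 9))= -4 / 9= -0.44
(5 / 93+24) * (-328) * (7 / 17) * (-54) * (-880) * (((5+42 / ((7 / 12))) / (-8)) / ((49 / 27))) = 431480792160 / 527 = 818749131.23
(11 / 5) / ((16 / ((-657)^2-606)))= 4741473 / 80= 59268.41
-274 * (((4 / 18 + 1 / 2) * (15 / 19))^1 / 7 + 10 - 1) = -992839 / 399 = -2488.32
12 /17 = 0.71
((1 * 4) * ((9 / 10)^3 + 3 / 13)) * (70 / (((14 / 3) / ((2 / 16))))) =37431 / 5200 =7.20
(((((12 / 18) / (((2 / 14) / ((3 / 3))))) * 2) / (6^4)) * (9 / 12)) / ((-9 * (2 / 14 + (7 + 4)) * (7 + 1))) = -49 / 7278336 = -0.00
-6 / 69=-2 / 23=-0.09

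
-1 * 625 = -625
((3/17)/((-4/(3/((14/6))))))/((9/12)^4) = -64/357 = -0.18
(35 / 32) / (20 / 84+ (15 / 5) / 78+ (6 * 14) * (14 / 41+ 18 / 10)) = 1958775 / 322644016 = 0.01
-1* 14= -14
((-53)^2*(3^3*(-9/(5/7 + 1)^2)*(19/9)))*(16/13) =-7845537/13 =-603502.85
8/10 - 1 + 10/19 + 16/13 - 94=-114167/1235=-92.44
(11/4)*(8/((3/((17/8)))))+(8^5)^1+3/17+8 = 6689519/204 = 32791.76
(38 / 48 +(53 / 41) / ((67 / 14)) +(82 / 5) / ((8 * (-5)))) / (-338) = -1074263 / 557091600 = -0.00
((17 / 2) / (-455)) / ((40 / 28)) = -0.01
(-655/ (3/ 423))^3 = -787736987638875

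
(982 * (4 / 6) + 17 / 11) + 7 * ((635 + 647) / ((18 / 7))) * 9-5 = 1057987 / 33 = 32060.21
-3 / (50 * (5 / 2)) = -3 / 125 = -0.02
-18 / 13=-1.38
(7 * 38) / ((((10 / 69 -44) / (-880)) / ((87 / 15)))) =30957.97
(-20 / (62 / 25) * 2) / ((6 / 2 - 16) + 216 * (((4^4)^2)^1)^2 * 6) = -500 / 172554606083693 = -0.00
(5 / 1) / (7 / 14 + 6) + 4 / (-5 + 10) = 1.57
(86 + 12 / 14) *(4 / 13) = 2432 / 91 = 26.73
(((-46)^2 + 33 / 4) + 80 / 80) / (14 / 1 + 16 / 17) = 144517 / 1016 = 142.24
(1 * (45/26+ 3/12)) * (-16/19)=-1.67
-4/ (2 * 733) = -2/ 733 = -0.00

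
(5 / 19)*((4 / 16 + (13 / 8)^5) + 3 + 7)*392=173255425 / 77824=2226.25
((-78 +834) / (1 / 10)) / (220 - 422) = -3780 / 101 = -37.43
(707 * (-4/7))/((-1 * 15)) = 404/15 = 26.93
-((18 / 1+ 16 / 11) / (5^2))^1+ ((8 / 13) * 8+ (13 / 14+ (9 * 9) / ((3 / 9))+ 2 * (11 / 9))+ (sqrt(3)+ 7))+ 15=274.25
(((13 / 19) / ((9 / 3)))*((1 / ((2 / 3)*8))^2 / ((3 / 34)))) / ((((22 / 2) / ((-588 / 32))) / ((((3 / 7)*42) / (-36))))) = 32487 / 428032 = 0.08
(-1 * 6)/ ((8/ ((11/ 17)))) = -33/ 68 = -0.49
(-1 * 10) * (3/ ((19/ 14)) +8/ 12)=-1640/ 57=-28.77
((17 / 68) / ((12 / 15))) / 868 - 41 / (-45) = 569633 / 624960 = 0.91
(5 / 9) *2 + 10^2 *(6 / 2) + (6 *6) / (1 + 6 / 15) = 20590 / 63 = 326.83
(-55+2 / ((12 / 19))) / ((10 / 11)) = -57.02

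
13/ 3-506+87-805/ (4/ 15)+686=-32969/ 12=-2747.42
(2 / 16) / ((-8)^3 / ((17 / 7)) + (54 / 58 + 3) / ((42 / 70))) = -493 / 805648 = -0.00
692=692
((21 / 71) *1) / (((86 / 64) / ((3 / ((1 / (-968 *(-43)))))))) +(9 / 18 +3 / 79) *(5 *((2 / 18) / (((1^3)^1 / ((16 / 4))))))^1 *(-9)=154107202 / 5609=27474.99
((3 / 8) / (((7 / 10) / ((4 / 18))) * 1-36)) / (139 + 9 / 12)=-10 / 122421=-0.00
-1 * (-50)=50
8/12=2/3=0.67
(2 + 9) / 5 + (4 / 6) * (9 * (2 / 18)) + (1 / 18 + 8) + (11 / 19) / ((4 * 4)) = 149911 / 13680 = 10.96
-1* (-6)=6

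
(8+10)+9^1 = 27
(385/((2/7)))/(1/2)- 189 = 2506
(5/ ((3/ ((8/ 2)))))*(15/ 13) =100/ 13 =7.69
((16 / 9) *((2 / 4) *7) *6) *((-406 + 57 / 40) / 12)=-113281 / 90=-1258.68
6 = 6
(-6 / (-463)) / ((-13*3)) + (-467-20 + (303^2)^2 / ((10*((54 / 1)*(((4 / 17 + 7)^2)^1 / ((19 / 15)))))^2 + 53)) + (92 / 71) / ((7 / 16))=-20984344027527084492573008 / 44923259698598233023799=-467.12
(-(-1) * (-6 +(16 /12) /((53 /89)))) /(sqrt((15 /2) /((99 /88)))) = -299 * sqrt(15) /795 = -1.46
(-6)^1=-6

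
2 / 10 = 0.20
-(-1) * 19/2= 19/2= 9.50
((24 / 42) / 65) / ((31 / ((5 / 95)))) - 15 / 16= -4019861 / 4287920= -0.94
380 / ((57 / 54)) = 360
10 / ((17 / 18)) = 180 / 17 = 10.59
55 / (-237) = -55 / 237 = -0.23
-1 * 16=-16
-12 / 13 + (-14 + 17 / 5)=-749 / 65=-11.52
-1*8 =-8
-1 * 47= -47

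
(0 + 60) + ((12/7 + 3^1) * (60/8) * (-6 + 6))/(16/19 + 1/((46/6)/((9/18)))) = 60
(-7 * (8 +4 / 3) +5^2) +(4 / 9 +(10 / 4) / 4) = -2827 / 72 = -39.26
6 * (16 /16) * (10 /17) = 60 /17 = 3.53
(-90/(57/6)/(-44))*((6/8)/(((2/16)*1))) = 270/209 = 1.29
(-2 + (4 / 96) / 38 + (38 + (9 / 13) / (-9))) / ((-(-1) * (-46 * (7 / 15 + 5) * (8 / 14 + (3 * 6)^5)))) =-2981419 / 39434770029824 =-0.00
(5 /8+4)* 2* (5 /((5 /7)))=259 /4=64.75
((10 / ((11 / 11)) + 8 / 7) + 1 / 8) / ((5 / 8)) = 631 / 35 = 18.03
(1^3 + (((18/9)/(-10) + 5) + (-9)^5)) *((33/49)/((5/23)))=-224068944/1225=-182913.42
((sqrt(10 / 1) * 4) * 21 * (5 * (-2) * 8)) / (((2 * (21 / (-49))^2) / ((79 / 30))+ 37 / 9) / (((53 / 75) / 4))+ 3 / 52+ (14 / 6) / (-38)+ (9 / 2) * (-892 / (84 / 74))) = 454050338560 * sqrt(10) / 237301200869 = 6.05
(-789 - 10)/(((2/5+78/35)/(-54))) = 755055/46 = 16414.24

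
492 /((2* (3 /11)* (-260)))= -451 /130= -3.47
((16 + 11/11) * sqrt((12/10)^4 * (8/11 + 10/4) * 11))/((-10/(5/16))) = -153 * sqrt(142)/400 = -4.56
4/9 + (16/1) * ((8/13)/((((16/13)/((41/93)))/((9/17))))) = 10964/4743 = 2.31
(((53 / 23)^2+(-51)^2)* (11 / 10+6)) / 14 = 48945199 / 37030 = 1321.77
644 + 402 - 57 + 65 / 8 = 7977 / 8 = 997.12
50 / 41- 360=-14710 / 41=-358.78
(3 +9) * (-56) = -672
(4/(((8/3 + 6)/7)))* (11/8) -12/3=23/52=0.44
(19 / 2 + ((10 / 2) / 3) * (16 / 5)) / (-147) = -89 / 882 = -0.10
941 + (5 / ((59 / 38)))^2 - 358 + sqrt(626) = sqrt(626) + 2065523 / 3481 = 618.39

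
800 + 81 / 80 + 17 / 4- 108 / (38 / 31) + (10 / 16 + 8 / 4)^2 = 4402211 / 6080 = 724.05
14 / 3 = 4.67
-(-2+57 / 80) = 103 / 80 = 1.29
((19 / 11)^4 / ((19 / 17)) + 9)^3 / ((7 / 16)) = 245147735570797568 / 21968998637047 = 11158.80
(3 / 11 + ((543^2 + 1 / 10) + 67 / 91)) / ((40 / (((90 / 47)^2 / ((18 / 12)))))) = 79689138957 / 4422418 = 18019.36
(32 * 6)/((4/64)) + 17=3089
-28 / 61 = -0.46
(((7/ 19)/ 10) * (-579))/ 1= -4053/ 190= -21.33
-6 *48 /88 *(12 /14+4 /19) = -3.49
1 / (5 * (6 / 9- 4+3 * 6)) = 3 / 220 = 0.01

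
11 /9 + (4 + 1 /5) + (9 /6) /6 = 1021 /180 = 5.67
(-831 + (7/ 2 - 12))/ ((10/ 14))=-11753/ 10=-1175.30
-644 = -644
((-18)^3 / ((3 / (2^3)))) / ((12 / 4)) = -5184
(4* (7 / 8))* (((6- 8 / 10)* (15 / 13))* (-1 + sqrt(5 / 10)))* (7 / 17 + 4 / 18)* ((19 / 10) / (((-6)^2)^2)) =-12901 / 660960 + 12901* sqrt(2) / 1321920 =-0.01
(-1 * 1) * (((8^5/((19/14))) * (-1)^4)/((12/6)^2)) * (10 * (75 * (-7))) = 602112000/19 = 31690105.26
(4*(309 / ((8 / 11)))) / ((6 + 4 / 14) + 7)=7931 / 62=127.92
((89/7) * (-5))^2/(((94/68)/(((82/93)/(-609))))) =-552093700/130435011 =-4.23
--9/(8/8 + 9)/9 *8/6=2/15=0.13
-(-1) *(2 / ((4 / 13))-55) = -97 / 2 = -48.50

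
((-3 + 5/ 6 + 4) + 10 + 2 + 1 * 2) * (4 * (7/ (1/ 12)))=5320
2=2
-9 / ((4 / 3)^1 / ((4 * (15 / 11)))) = -405 / 11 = -36.82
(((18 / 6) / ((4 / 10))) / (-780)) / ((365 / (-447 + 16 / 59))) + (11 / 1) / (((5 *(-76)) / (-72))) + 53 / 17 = 3771556439 / 723403720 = 5.21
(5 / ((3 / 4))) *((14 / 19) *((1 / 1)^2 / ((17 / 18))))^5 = 6775033466880 / 3515706497843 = 1.93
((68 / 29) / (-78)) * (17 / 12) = -289 / 6786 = -0.04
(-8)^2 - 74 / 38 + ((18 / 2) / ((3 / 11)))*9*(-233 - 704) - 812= -5301740 / 19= -279038.95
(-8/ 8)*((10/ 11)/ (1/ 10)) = -100/ 11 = -9.09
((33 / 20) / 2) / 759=1 / 920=0.00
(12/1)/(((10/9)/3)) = 32.40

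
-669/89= -7.52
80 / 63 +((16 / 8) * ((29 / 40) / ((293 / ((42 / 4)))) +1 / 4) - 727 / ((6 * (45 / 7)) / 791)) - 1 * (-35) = -6588562031 / 443016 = -14872.06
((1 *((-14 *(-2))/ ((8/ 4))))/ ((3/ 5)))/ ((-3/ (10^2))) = -7000/ 9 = -777.78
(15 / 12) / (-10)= -0.12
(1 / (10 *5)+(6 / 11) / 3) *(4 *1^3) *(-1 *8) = -1776 / 275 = -6.46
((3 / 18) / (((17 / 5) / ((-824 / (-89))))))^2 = 4243600 / 20602521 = 0.21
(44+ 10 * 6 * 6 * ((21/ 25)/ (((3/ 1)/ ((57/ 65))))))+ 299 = 140203/ 325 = 431.39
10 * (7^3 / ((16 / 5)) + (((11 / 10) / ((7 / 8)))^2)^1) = 2131851 / 1960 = 1087.68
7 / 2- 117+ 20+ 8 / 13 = -2415 / 26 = -92.88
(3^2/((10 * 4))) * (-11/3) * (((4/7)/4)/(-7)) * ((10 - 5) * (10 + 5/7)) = 2475/2744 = 0.90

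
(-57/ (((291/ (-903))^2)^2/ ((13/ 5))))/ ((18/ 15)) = -2027509676647/ 177058562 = -11451.07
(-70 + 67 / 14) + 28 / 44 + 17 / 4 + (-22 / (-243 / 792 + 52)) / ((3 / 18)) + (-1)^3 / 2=-88803243 / 1401092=-63.38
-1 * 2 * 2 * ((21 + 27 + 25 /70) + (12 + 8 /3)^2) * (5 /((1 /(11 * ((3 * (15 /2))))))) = -1304167.86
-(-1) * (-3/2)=-3/2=-1.50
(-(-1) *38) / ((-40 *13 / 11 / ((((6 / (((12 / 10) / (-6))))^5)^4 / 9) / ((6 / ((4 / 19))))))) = -14205417930000000000000000000 / 13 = -1092724456153846153846154000.00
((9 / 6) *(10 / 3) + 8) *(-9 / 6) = -39 / 2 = -19.50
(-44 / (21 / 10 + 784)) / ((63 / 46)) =-0.04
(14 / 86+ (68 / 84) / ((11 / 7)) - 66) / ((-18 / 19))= 880574 / 12771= 68.95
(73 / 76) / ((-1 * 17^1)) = -73 / 1292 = -0.06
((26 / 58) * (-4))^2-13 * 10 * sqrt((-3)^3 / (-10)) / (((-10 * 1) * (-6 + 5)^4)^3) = 39 * sqrt(30) / 1000 + 2704 / 841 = 3.43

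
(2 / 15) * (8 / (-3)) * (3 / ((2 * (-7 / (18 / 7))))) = 48 / 245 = 0.20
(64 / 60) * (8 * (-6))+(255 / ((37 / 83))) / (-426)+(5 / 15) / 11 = -45523597 / 866910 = -52.51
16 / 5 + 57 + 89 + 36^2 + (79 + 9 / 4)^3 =172103089 / 320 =537822.15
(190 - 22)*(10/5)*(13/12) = 364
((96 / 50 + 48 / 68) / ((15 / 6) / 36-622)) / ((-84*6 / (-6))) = -6696 / 133217525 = -0.00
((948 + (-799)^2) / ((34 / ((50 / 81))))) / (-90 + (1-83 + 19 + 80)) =-15983725 / 100521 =-159.01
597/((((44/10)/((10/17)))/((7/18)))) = 31.04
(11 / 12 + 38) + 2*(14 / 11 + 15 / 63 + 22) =85.94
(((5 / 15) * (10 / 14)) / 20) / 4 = 1 / 336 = 0.00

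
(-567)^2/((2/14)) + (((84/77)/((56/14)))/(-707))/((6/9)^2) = 2250423.00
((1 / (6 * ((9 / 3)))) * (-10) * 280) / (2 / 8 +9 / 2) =-5600 / 171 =-32.75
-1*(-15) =15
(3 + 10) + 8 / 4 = 15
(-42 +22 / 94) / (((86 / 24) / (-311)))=3624.90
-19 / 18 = -1.06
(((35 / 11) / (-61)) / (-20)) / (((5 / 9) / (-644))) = -10143 / 3355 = -3.02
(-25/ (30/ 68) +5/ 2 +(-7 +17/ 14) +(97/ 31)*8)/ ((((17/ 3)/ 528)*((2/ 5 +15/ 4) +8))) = -80020160/ 298809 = -267.80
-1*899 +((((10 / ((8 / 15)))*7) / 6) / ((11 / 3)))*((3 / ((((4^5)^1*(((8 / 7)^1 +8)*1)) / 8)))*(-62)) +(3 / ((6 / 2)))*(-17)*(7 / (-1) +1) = -287618831 / 360448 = -797.95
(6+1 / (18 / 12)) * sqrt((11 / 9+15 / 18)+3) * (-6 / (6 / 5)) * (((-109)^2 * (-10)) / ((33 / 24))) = 6476099.11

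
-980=-980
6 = 6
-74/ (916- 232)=-0.11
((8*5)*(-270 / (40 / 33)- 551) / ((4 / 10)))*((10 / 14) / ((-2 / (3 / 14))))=1160625 / 196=5921.56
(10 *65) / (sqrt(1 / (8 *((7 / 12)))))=650 *sqrt(42) / 3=1404.16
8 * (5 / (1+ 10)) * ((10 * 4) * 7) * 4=44800 / 11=4072.73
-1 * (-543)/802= 543/802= 0.68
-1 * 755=-755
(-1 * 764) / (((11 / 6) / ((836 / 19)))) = -18336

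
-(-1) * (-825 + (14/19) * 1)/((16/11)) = -172271/304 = -566.68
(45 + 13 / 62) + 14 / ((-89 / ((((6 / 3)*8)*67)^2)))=-180725.31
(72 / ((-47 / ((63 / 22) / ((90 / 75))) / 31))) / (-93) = 630 / 517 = 1.22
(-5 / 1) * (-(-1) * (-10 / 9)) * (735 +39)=4300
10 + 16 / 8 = 12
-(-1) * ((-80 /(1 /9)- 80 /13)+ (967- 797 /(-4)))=22885 /52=440.10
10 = 10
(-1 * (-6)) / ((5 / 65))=78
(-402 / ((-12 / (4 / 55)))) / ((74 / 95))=3.13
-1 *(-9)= 9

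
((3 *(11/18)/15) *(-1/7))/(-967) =11/609210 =0.00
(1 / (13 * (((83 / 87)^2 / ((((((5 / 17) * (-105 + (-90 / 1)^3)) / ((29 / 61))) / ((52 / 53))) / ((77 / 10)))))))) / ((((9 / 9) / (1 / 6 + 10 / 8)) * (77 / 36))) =-3342.28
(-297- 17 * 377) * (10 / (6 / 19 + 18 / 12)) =-2548280 / 69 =-36931.59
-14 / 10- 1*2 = -17 / 5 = -3.40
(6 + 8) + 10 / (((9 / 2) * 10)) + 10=24.22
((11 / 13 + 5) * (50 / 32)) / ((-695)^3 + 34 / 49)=-23275 / 855369649732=-0.00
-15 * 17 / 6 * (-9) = 765 / 2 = 382.50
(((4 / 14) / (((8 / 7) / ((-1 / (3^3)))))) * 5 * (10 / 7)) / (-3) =25 / 1134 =0.02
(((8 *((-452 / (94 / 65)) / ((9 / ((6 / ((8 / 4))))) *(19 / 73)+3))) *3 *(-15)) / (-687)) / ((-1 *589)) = 10723700 / 145806361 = 0.07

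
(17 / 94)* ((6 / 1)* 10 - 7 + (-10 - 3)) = 340 / 47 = 7.23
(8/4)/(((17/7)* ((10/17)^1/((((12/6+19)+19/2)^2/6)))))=217.06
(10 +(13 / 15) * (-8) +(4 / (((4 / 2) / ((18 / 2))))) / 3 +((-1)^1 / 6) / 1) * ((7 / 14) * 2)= 89 / 10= 8.90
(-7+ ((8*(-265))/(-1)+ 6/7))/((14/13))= 192361/98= 1962.87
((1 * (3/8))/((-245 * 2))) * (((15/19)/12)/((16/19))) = -0.00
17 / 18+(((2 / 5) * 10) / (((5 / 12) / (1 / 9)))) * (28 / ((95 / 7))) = 26891 / 8550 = 3.15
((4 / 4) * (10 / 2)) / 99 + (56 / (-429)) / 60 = 0.05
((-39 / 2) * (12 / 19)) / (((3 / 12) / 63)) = -58968 / 19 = -3103.58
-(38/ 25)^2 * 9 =-20.79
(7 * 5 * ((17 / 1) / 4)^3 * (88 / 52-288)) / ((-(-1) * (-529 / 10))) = 1600041275 / 110032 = 14541.60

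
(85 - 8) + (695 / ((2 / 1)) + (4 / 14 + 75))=499.79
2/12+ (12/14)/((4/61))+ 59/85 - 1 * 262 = -442801/1785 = -248.07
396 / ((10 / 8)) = 1584 / 5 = 316.80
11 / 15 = 0.73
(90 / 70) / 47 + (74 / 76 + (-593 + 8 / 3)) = -22103497 / 37506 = -589.33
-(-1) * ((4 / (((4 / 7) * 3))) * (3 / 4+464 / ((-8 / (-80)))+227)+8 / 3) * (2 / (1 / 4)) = 90886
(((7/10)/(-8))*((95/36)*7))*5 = -4655/576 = -8.08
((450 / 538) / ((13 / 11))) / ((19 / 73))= 2.72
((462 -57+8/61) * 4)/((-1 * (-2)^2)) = -24713/61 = -405.13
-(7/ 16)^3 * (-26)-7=-9877/ 2048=-4.82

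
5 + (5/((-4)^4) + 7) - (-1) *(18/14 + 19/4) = 32355/1792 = 18.06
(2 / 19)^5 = 32 / 2476099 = 0.00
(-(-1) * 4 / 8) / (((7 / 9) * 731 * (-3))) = -3 / 10234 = -0.00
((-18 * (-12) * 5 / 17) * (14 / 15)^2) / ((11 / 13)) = 61152 / 935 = 65.40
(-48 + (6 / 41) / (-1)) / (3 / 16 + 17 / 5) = -22560 / 1681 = -13.42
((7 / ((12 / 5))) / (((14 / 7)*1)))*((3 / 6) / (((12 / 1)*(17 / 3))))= 35 / 3264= 0.01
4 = 4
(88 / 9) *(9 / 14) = 44 / 7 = 6.29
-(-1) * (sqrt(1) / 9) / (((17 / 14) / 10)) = 140 / 153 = 0.92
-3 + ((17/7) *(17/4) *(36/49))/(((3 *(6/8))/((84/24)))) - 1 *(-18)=1313/49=26.80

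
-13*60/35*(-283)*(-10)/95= -663.88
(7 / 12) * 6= 7 / 2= 3.50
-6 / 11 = -0.55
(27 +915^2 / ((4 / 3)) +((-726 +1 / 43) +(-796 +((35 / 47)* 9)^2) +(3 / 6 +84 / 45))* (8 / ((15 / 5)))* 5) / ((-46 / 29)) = -60321271743409 / 157298472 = -383482.88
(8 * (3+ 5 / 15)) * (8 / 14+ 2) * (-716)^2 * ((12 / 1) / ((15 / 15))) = 2952898560 / 7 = 421842651.43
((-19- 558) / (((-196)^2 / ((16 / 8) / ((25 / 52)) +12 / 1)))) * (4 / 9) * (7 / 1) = -0.76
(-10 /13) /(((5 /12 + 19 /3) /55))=-2200 /351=-6.27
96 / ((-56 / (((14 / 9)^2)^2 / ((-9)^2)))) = -21952 / 177147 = -0.12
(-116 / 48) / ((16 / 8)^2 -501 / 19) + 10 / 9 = 18653 / 15300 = 1.22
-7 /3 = -2.33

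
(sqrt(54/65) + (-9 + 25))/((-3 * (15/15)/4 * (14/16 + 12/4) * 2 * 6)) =-128/279- 8 * sqrt(390)/6045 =-0.48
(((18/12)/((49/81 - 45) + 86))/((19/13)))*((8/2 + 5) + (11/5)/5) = 186381/800375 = 0.23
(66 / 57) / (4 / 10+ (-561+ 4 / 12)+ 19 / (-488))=-161040 / 77927303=-0.00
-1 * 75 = -75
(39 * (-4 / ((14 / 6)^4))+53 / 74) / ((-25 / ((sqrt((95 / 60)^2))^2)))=291619771 / 639626400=0.46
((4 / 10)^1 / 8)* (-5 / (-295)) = 1 / 1180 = 0.00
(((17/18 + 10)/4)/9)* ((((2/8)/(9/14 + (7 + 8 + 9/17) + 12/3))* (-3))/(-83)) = 23443/172144656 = 0.00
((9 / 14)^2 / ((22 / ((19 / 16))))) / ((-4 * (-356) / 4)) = 1539 / 24561152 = 0.00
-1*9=-9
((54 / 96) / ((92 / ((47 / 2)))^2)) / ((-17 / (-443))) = 8807283 / 9208832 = 0.96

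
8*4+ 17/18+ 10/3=653/18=36.28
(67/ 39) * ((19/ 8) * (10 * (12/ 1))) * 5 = 31825/ 13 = 2448.08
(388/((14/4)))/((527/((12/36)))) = 776/11067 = 0.07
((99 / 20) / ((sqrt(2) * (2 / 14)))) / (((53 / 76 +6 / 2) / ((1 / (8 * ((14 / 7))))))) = 13167 * sqrt(2) / 44960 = 0.41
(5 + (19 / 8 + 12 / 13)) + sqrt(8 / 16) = sqrt(2) / 2 + 863 / 104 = 9.01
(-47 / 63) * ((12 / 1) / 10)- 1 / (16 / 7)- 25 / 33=-2.09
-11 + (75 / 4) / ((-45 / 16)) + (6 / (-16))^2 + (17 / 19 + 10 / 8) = -56111 / 3648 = -15.38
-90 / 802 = -0.11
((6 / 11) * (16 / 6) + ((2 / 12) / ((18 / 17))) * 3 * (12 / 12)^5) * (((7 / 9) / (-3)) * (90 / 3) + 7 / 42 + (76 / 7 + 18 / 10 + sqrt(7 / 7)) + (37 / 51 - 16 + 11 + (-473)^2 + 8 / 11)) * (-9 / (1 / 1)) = -2873001058157 / 740520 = -3879707.58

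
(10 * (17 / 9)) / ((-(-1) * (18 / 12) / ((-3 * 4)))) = -1360 / 9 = -151.11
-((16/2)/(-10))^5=1024/3125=0.33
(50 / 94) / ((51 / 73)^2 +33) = 0.02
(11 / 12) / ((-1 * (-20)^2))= -11 / 4800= -0.00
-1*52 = -52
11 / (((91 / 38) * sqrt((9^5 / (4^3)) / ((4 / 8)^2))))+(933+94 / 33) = 227656985 / 243243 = 935.92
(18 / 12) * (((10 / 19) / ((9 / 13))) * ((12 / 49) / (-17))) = -260 / 15827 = -0.02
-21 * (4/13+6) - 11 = -143.46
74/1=74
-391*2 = -782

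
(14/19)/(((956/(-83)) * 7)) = -83/9082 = -0.01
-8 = -8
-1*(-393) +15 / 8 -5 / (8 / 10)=3109 / 8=388.62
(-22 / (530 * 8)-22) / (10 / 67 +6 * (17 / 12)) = -3125617 / 1228540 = -2.54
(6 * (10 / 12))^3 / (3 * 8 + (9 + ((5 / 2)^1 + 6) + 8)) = 250 / 99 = 2.53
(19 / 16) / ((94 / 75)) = 1425 / 1504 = 0.95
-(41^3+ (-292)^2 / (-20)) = -323289 / 5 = -64657.80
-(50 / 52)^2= -625 / 676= -0.92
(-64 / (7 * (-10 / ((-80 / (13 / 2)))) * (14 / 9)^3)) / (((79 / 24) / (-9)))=20155392 / 2465827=8.17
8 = 8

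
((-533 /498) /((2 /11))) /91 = -451 /6972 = -0.06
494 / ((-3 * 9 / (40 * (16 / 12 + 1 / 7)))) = -612560 / 567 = -1080.35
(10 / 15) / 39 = 2 / 117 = 0.02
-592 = -592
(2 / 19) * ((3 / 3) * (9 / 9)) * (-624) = -1248 / 19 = -65.68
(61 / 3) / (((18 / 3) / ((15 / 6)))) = 305 / 36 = 8.47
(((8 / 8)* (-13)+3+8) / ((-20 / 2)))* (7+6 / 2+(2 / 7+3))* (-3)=-279 / 35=-7.97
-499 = -499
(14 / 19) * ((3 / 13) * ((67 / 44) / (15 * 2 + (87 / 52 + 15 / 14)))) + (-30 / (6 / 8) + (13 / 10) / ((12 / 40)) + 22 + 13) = -1641016 / 2491071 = -0.66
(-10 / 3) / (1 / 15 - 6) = 50 / 89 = 0.56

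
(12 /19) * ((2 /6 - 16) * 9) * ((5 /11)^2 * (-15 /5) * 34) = 4314600 /2299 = 1876.73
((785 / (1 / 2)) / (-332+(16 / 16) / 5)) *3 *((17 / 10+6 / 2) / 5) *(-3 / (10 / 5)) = 22137 / 1106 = 20.02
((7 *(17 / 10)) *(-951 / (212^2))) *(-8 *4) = 113169 / 14045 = 8.06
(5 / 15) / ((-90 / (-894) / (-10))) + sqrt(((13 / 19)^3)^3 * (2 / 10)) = -298 / 9 + 28561 * sqrt(1235) / 12380495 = -33.03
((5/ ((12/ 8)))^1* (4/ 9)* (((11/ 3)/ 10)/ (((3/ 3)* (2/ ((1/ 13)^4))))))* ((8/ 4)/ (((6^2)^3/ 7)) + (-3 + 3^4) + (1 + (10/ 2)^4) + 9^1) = 182961581/ 26983975824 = 0.01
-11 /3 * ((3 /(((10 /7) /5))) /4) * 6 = -57.75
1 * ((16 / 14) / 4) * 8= 16 / 7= 2.29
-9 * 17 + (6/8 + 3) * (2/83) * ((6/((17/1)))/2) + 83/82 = -8791724/57851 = -151.97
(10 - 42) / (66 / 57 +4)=-304 / 49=-6.20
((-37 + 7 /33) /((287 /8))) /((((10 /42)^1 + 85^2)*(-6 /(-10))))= -4856 /20529069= -0.00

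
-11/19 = -0.58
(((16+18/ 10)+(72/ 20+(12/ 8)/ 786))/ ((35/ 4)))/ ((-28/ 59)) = -3308307/ 641900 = -5.15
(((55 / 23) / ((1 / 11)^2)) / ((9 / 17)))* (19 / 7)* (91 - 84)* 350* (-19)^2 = 271597537750 / 207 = 1312065399.76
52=52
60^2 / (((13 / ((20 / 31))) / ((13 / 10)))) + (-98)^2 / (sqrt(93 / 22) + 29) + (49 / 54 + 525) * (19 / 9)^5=41157740753123131 / 1819693310634- 9604 * sqrt(2046) / 18409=22594.36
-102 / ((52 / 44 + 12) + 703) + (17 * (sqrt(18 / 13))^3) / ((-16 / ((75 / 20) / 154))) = -187 / 1313 - 6885 * sqrt(26) / 832832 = -0.18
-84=-84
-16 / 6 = -8 / 3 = -2.67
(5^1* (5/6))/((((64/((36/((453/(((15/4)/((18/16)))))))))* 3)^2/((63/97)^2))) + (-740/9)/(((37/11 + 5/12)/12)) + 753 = 6741727822071289/13702754546048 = 492.00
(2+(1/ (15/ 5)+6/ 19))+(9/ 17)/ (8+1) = 2624/ 969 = 2.71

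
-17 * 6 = -102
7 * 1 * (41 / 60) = 287 / 60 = 4.78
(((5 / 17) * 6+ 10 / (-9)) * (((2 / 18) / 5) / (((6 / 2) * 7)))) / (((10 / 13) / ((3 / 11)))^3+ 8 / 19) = 208715 / 6898191048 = 0.00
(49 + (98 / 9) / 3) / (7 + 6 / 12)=2842 / 405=7.02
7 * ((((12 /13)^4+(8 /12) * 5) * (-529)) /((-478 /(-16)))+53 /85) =-868222210793 /1740650145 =-498.79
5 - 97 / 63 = 218 / 63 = 3.46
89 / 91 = 0.98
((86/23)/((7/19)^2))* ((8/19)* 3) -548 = -578380/1127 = -513.20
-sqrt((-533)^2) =-533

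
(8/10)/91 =4/455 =0.01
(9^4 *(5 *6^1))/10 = 19683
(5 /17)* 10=50 /17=2.94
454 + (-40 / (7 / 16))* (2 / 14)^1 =21606 / 49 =440.94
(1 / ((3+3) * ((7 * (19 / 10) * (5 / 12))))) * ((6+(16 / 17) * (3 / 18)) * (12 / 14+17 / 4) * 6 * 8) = 45.39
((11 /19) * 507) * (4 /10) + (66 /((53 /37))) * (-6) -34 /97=-77846656 /488395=-159.39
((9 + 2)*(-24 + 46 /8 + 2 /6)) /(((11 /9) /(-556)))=89655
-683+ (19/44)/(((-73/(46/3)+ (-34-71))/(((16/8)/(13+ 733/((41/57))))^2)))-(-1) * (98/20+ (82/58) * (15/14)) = -34144815735041826503/50466393058026330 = -676.59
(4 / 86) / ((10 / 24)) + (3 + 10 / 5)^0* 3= 669 / 215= 3.11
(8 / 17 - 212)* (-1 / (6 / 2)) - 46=1250 / 51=24.51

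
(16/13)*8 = 128/13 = 9.85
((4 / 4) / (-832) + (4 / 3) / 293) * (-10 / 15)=-2449 / 1096992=-0.00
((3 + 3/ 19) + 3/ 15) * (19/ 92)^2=6061/ 42320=0.14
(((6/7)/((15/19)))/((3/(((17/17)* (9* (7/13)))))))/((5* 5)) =114/1625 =0.07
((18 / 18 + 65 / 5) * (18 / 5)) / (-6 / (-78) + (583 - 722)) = -78 / 215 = -0.36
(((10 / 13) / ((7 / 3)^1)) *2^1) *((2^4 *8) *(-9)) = -69120 / 91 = -759.56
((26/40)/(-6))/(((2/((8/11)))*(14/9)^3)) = -3159/301840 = -0.01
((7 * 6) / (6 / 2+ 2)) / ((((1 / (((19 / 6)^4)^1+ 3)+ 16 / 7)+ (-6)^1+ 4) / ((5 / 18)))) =6576241 / 832470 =7.90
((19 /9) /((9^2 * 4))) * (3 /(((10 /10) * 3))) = 19 /2916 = 0.01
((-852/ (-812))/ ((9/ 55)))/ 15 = 781/ 1827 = 0.43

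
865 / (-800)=-173 / 160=-1.08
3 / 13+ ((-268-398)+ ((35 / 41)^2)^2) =-24437453330 / 36734893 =-665.24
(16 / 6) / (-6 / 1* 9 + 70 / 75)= -10 / 199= -0.05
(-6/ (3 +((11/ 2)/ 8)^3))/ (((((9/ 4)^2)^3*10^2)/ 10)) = -16777216/ 12062824965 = -0.00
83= 83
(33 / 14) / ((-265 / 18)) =-297 / 1855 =-0.16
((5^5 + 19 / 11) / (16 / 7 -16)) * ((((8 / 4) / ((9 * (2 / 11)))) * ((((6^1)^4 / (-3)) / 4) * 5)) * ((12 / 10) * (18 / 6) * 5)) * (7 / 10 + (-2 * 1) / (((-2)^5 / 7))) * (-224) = -690132807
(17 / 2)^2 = 289 / 4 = 72.25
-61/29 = -2.10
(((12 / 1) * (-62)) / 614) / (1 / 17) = -6324 / 307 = -20.60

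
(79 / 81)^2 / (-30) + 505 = 99392909 / 196830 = 504.97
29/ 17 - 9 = -124/ 17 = -7.29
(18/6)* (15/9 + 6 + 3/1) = 32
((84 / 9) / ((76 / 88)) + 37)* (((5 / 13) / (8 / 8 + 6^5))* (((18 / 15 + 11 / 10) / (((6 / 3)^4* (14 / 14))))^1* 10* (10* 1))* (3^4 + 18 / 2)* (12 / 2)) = 70509375 / 3841838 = 18.35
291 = 291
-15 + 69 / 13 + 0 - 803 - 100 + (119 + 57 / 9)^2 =1731103 / 117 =14795.75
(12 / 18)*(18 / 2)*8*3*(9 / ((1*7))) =1296 / 7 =185.14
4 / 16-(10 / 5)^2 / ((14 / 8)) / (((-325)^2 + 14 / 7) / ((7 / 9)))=950579 / 3802572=0.25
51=51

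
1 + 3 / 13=16 / 13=1.23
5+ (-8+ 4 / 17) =-47 / 17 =-2.76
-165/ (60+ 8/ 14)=-1155/ 424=-2.72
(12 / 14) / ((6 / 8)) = 8 / 7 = 1.14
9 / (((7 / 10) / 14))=180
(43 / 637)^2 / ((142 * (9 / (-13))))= -1849 / 39890214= -0.00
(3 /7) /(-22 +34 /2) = -3 /35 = -0.09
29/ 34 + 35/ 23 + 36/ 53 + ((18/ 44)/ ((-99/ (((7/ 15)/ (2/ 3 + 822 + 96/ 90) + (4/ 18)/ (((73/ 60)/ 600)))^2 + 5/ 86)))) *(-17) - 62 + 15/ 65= 1790308367218120671120981/ 2280769099319022591136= 784.96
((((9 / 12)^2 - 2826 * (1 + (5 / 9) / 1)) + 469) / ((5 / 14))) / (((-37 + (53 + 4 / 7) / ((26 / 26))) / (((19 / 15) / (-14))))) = 2785153 / 46400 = 60.02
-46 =-46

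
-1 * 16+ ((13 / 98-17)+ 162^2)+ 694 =2636703 / 98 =26905.13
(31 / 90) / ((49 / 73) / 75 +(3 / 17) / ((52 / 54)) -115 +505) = 2500615 / 2832736899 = 0.00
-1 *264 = -264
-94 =-94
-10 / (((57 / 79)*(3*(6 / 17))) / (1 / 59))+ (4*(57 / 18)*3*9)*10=103506425 / 30267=3419.78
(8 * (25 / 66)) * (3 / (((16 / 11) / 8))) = 50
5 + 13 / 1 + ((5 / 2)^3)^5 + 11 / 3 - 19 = 91552996519 / 98304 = 931325.24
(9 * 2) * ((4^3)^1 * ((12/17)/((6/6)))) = 13824/17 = 813.18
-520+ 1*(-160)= -680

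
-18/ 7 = -2.57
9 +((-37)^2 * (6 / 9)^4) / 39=15.93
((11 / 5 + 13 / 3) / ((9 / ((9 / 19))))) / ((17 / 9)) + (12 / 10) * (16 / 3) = 2126 / 323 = 6.58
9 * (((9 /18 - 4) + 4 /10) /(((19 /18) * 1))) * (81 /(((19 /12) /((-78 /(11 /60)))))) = 2284487712 /3971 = 575292.80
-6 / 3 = -2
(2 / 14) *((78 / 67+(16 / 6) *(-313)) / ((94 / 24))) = -670136 / 22043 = -30.40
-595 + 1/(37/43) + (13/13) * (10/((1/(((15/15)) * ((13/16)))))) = -173371/296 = -585.71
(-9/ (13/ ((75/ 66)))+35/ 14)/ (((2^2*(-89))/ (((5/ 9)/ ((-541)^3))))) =1225/ 72547147370412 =0.00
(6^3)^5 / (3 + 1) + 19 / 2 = 235092492307 / 2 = 117546246153.50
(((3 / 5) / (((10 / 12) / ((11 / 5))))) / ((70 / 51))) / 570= 1683 / 831250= 0.00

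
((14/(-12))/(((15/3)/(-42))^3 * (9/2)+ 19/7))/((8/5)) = -12005/44563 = -0.27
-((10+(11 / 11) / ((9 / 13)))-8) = -31 / 9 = -3.44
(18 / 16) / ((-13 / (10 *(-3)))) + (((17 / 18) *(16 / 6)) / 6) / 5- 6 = -69917 / 21060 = -3.32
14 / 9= 1.56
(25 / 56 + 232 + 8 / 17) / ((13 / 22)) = 2439107 / 6188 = 394.17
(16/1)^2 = 256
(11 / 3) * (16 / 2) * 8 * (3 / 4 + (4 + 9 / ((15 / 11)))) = 39952 / 15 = 2663.47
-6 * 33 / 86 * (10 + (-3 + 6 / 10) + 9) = -8217 / 215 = -38.22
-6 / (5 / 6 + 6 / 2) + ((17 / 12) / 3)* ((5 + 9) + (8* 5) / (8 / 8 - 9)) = 247 / 92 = 2.68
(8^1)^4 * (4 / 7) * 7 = 16384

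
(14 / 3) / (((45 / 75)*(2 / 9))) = 35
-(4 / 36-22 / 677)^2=-229441 / 37124649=-0.01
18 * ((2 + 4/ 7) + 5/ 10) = 55.29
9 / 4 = 2.25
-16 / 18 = -8 / 9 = -0.89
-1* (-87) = 87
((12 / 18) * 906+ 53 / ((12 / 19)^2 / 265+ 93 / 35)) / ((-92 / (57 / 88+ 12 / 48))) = -6.09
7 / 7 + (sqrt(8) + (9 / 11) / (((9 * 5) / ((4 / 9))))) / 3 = 2 * sqrt(2) / 3 + 1489 / 1485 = 1.95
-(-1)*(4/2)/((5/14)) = 28/5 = 5.60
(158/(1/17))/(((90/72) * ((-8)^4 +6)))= 5372/10255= 0.52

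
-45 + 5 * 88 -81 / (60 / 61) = 6253 / 20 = 312.65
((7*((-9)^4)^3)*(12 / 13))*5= 118620405322020 / 13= 9124646563232.31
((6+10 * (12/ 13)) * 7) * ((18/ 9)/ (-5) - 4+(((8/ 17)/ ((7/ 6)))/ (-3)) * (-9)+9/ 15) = -305118/ 1105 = -276.12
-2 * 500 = -1000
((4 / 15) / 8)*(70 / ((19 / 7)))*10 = 490 / 57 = 8.60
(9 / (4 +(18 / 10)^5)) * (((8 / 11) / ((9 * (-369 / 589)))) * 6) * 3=-29450000 / 32268599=-0.91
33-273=-240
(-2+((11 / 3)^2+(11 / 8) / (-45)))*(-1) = -4109 / 360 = -11.41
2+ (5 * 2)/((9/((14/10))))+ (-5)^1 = -13/9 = -1.44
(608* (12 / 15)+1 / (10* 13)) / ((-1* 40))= -63233 / 5200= -12.16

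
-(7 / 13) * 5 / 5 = -7 / 13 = -0.54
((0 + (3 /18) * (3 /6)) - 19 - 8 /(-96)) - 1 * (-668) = 3895 /6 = 649.17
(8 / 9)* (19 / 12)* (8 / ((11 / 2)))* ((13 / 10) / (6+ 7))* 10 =608 / 297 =2.05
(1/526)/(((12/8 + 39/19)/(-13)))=-0.01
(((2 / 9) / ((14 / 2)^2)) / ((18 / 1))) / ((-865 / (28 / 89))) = -4 / 43650495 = -0.00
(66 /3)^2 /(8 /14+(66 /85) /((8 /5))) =230384 /503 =458.02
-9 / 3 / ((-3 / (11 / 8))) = 1.38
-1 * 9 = -9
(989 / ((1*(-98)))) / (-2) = 989 / 196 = 5.05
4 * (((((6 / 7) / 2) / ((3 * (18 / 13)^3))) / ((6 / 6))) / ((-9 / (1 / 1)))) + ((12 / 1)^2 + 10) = 14143319 / 91854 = 153.98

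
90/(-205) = -18/41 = -0.44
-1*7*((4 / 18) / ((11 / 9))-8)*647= 389494 / 11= 35408.55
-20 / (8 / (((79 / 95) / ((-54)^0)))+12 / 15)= -1975 / 1029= -1.92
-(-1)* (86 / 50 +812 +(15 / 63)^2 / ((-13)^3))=19709864186 / 24221925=813.72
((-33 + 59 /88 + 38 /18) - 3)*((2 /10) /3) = -26309 /11880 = -2.21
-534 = -534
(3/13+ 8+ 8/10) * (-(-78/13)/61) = 3522/3965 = 0.89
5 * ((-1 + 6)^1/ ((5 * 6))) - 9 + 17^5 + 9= 8519147/ 6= 1419857.83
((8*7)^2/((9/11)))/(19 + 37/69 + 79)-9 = 609835/20397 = 29.90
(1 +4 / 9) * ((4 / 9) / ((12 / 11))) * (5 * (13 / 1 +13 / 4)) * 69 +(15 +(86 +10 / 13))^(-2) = 23098401001 / 7001316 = 3299.15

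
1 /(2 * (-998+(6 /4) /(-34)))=-34 /67867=-0.00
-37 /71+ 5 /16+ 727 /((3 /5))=4128649 /3408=1211.46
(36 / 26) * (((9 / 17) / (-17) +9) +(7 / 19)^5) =115612304958 / 9302703943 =12.43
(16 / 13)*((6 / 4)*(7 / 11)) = 168 / 143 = 1.17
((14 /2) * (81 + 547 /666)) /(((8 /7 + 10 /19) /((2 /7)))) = 7247569 /73926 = 98.04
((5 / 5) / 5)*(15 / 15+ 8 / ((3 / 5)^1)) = 43 / 15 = 2.87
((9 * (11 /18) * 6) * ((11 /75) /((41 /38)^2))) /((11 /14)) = 222376 /42025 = 5.29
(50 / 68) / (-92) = -25 / 3128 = -0.01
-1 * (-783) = 783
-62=-62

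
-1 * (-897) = 897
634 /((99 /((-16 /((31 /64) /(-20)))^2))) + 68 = 2795124.43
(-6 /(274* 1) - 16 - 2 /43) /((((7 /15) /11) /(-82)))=1280736270 /41237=31057.94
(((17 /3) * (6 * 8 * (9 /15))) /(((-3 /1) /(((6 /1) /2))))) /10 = -16.32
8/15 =0.53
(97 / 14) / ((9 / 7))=97 / 18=5.39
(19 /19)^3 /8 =1 /8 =0.12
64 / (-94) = -32 / 47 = -0.68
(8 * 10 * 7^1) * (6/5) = 672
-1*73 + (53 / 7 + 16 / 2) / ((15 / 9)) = -2228 / 35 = -63.66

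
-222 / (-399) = 74 / 133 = 0.56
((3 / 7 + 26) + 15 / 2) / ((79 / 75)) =35625 / 1106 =32.21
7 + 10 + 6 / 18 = 52 / 3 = 17.33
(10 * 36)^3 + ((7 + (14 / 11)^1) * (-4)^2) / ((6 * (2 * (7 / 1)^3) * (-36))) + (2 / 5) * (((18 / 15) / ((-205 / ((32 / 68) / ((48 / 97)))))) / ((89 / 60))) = 1052986552779559891 / 22569156225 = 46656000.00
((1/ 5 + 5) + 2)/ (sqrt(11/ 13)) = 36 * sqrt(143)/ 55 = 7.83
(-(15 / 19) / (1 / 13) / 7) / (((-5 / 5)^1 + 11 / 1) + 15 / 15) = -195 / 1463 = -0.13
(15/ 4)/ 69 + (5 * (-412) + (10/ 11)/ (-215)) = -2059.95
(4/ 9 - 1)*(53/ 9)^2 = -14045/ 729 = -19.27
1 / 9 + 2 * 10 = 181 / 9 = 20.11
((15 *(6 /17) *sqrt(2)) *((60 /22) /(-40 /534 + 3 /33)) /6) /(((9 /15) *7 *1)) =200250 *sqrt(2) /5593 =50.63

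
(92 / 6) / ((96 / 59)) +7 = 2365 / 144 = 16.42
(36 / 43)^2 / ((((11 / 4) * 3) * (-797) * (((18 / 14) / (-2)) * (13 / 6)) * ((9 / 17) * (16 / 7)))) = 13328 / 210732379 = 0.00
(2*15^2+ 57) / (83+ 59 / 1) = 507 / 142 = 3.57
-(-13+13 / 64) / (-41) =-819 / 2624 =-0.31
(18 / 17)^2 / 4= 81 / 289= 0.28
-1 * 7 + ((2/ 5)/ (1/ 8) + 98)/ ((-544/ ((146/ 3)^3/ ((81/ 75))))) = -492280007/ 24786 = -19861.21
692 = 692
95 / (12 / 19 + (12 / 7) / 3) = 2527 / 32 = 78.97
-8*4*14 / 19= -23.58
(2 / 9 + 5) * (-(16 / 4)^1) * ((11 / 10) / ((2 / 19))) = -9823 / 45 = -218.29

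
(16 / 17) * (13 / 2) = 6.12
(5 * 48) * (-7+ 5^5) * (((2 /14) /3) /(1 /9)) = 2244960 /7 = 320708.57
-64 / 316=-16 / 79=-0.20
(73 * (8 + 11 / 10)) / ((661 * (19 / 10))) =6643 / 12559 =0.53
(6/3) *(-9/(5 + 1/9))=-81/23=-3.52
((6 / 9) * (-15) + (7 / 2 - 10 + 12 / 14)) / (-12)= 73 / 56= 1.30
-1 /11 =-0.09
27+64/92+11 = 890/23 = 38.70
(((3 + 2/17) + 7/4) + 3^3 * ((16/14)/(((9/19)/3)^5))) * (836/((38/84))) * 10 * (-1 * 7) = -2074408811860/51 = -40674682585.49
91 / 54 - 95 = -5039 / 54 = -93.31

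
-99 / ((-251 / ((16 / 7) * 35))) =7920 / 251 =31.55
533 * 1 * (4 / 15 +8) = 66092 / 15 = 4406.13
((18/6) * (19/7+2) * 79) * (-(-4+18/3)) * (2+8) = -156420/7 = -22345.71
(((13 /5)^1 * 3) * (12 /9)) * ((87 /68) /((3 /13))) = 4901 /85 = 57.66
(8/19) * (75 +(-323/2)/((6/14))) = -7244/57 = -127.09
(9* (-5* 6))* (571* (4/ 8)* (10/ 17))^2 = -7615144.46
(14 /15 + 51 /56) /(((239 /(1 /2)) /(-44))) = -17039 /100380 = -0.17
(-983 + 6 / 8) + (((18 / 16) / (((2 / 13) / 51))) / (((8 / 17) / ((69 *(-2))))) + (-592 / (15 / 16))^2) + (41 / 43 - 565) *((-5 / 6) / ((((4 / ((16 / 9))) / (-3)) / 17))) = 57327551981 / 206400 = 277749.77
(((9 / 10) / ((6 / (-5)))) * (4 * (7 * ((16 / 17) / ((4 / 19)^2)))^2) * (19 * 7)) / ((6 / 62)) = -26328360667 / 289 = -91101594.00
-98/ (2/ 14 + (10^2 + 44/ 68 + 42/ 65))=-379015/ 392304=-0.97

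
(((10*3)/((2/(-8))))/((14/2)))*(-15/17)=1800/119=15.13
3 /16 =0.19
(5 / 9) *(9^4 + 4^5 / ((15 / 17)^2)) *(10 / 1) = 3544322 / 81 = 43757.06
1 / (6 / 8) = 4 / 3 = 1.33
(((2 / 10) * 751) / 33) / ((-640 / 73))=-54823 / 105600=-0.52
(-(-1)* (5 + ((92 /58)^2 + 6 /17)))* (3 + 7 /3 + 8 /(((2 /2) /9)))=300008 /493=608.54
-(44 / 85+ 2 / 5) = -78 / 85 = -0.92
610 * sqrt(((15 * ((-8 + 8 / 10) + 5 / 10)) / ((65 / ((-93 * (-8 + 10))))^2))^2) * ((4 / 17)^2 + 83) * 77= 3210358106.62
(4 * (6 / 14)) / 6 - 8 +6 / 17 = -876 / 119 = -7.36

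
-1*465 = -465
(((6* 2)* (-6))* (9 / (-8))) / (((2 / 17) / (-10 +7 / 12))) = -6483.38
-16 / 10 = -1.60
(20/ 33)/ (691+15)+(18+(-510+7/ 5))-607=-63929662/ 58245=-1097.60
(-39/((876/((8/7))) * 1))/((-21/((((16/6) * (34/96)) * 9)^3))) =63869/42924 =1.49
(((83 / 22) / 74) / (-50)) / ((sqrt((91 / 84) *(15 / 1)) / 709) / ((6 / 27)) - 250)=529623 *sqrt(65) / 10229558242857250 + 166890092 / 40918232971429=0.00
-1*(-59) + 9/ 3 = 62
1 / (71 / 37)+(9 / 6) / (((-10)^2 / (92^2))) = 226279 / 1775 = 127.48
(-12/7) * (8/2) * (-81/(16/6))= 1458/7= 208.29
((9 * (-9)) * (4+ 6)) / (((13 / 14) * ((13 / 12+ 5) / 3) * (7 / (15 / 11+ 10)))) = -7290000 / 10439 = -698.34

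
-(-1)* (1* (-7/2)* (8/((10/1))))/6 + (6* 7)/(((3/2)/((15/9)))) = 231/5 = 46.20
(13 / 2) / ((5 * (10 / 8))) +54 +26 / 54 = 55.52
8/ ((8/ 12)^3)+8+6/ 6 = 36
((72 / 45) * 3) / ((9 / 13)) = 104 / 15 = 6.93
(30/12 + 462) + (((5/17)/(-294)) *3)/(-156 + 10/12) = 720460897/1551046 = 464.50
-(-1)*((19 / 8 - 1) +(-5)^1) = -29 / 8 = -3.62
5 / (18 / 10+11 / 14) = 350 / 181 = 1.93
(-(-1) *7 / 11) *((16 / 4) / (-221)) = -28 / 2431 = -0.01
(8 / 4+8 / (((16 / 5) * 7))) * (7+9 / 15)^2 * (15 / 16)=35739 / 280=127.64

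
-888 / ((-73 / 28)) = 24864 / 73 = 340.60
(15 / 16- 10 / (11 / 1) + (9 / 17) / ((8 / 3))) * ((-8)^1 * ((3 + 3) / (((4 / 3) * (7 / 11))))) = -873 / 68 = -12.84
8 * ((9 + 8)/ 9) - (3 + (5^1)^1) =64/ 9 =7.11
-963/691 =-1.39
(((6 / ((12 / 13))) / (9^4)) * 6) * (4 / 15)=52 / 32805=0.00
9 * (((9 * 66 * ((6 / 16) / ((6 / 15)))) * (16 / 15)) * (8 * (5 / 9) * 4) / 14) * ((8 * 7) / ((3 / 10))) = 1267200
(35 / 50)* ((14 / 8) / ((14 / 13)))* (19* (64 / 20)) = 1729 / 25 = 69.16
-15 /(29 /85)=-1275 /29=-43.97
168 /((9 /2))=112 /3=37.33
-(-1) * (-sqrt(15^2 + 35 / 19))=-sqrt(81890) / 19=-15.06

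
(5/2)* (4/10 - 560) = -1399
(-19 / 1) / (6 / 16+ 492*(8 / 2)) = -152 / 15747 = -0.01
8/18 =4/9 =0.44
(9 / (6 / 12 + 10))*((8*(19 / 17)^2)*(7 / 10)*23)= 199272 / 1445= 137.90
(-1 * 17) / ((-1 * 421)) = 17 / 421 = 0.04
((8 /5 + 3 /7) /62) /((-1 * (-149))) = 71 /323330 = 0.00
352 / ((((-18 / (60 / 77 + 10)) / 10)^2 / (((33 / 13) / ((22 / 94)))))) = 25902640000 / 189189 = 136914.09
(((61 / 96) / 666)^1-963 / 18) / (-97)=3420515 / 6201792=0.55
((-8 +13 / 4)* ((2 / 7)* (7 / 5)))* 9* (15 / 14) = -18.32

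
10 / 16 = 5 / 8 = 0.62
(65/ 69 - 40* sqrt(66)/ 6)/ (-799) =-65/ 55131+20* sqrt(66)/ 2397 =0.07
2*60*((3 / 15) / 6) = 4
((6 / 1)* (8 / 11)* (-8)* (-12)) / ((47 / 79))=364032 / 517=704.12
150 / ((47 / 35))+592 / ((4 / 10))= 1591.70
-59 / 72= -0.82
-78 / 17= -4.59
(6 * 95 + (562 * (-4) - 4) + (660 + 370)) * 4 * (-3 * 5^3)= 978000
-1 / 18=-0.06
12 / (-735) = -4 / 245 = -0.02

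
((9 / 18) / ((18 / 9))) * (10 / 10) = 1 / 4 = 0.25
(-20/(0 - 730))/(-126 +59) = -2/4891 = -0.00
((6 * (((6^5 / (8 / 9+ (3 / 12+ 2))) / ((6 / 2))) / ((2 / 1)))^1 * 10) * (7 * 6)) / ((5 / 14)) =329204736 / 113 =2913316.25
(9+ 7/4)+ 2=51/4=12.75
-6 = -6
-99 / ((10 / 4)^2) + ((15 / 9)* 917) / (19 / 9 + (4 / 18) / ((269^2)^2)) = 587057429327293 / 829051434175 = 708.11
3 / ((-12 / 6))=-3 / 2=-1.50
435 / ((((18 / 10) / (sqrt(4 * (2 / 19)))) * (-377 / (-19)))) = 50 * sqrt(38) / 39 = 7.90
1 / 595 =0.00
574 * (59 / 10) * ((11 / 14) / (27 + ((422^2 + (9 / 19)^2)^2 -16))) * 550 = 190724131895 / 4132999018877556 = 0.00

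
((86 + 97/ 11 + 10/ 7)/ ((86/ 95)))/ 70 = 140809/ 92708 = 1.52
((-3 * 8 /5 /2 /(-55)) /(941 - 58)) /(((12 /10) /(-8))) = -16 /48565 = -0.00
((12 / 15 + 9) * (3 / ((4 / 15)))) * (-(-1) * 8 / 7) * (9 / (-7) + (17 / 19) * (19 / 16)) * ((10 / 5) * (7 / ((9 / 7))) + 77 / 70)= -5395 / 16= -337.19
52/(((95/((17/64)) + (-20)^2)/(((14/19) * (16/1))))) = 1768/2185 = 0.81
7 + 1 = 8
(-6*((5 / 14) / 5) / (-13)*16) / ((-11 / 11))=-0.53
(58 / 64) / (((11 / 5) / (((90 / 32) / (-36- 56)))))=-6525 / 518144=-0.01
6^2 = 36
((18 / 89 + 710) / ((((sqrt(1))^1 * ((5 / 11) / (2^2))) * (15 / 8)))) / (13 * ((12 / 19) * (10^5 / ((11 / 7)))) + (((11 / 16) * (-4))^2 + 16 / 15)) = 0.01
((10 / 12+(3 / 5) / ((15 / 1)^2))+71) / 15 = 17959 / 3750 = 4.79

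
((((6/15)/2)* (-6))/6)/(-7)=1/35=0.03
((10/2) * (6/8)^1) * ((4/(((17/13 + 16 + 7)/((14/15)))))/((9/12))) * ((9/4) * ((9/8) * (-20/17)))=-12285/5372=-2.29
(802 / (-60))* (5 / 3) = -401 / 18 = -22.28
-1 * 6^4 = -1296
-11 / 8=-1.38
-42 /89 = -0.47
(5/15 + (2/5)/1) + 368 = 5531/15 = 368.73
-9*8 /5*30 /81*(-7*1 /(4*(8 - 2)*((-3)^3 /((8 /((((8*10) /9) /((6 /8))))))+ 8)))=-7 /144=-0.05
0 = 0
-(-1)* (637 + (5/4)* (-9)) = 2503/4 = 625.75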